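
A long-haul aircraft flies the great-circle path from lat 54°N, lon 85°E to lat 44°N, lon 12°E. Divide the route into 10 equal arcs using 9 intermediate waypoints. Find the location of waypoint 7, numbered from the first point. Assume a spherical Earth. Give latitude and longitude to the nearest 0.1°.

From cos δ = sin φ₁ sin φ₂ + cos φ₁ cos φ₂ cos Δλ, the central angle is δ ≈ 0.815 rad (46.7°).
Interpolate at f = 7/10 with slerp weights a = sin((1−f)δ)/sin δ ≈ 0.333, b = sin(fδ)/sin δ ≈ 0.742.
p = a·p₁ + b·p₂ ≈ (0.539, 0.306, 0.785); φ = arcsin(p_z) ≈ 51.69°, λ = atan2(p_y, p_x) ≈ 29.56°.

≈ lat 51.7°N, lon 29.6°E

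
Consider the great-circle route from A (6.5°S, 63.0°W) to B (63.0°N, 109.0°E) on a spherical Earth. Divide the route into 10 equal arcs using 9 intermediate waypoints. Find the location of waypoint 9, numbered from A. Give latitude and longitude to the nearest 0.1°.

The haversine formula gives a central angle δ ≈ 2.150 rad (123.2°) between the endpoints.
Interpolate at f = 9/10 with slerp weights a = sin((1−f)δ)/sin δ ≈ 0.255, b = sin(fδ)/sin δ ≈ 1.117.
p = a·p₁ + b·p₂ ≈ (-0.050, 0.254, 0.966); φ = arcsin(p_z) ≈ 75.02°, λ = atan2(p_y, p_x) ≈ 101.16°.

≈ (75.0°N, 101.2°E)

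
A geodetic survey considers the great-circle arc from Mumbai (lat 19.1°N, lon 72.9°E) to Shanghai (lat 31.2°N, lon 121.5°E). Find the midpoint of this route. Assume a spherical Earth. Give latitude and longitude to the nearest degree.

≈ lat 27°N, lon 96°E

Convert each endpoint to a unit vector on the sphere (x = cos φ cos λ, y = cos φ sin λ, z = sin φ).
The central angle between the endpoints is δ = arccos(p₁·p₂) ≈ 0.790 rad (45.2°).
Interpolate at f = 1/2 with slerp weights a = sin((1−f)δ)/sin δ ≈ 0.542, b = sin(fδ)/sin δ ≈ 0.542.
p = a·p₁ + b·p₂ ≈ (-0.092, 0.884, 0.458); φ = arcsin(p_z) ≈ 27.25°, λ = atan2(p_y, p_x) ≈ 95.91°.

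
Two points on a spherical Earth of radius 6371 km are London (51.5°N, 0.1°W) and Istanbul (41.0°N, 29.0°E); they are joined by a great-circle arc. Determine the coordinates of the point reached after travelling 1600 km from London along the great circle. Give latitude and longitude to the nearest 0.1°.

The haversine formula gives a central angle δ ≈ 0.393 rad (22.5°) between the endpoints. The total great-circle distance is δ·R ≈ 0.393 × 6371 ≈ 2501 km, so the target fraction is f = 1600/2501 ≈ 0.640.
Interpolate at f ≈ 0.640 with slerp weights a = sin((1−f)δ)/sin δ ≈ 0.368, b = sin(fδ)/sin δ ≈ 0.650.
p = a·p₁ + b·p₂ ≈ (0.658, 0.237, 0.715); φ = arcsin(p_z) ≈ 45.60°, λ = atan2(p_y, p_x) ≈ 19.83°.

≈ (45.6°N, 19.8°E)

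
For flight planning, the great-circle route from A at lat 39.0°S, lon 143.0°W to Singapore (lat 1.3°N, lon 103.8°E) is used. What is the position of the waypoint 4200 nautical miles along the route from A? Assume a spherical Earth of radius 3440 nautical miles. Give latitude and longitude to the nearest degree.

From cos δ = sin φ₁ sin φ₂ + cos φ₁ cos φ₂ cos Δλ, the central angle is δ ≈ 1.897 rad (108.7°). The total great-circle distance is δ·R ≈ 1.897 × 3440 ≈ 6525 nmi, so the target fraction is f = 4200/6525 ≈ 0.644.
Interpolate at f ≈ 0.644 with slerp weights a = sin((1−f)δ)/sin δ ≈ 0.660, b = sin(fδ)/sin δ ≈ 0.992.
p = a·p₁ + b·p₂ ≈ (-0.646, 0.654, -0.393); φ = arcsin(p_z) ≈ -23.15°, λ = atan2(p_y, p_x) ≈ 134.67°.

≈ lat 23°S, lon 135°E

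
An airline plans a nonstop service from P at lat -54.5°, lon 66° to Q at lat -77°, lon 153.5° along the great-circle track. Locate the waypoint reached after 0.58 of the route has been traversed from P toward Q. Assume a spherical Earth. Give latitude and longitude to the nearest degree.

Convert each endpoint to a unit vector on the sphere (x = cos φ cos λ, y = cos φ sin λ, z = sin φ).
The central angle between the endpoints is δ = arccos(p₁·p₂) ≈ 0.645 rad (37.0°).
Interpolate at f = 0.58 with slerp weights a = sin((1−f)δ)/sin δ ≈ 0.445, b = sin(fδ)/sin δ ≈ 0.608.
p = a·p₁ + b·p₂ ≈ (-0.017, 0.297, -0.955); φ = arcsin(p_z) ≈ -72.68°, λ = atan2(p_y, p_x) ≈ 93.32°.

≈ lat -73°, lon 93°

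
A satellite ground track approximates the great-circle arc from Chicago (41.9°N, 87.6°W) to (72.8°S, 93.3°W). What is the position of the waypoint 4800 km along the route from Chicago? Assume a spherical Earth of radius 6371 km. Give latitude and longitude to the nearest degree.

≈ (1°S, 89°W)

Write both endpoints as unit vectors p₁, p₂ with components (cos φ cos λ, cos φ sin λ, sin φ).
The central angle between the endpoints is δ = arccos(p₁·p₂) ≈ 2.003 rad (114.8°). The total great-circle distance is δ·R ≈ 2.003 × 6371 ≈ 12762 km, so the target fraction is f = 4800/12762 ≈ 0.376.
Interpolate at f ≈ 0.376 with slerp weights a = sin((1−f)δ)/sin δ ≈ 1.045, b = sin(fδ)/sin δ ≈ 0.753.
p = a·p₁ + b·p₂ ≈ (0.020, -1.000, -0.022); φ = arcsin(p_z) ≈ -1.25°, λ = atan2(p_y, p_x) ≈ -88.87°.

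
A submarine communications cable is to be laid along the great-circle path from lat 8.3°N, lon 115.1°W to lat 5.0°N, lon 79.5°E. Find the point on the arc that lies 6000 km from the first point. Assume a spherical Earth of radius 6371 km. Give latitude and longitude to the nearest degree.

≈ lat 38°N, lon 165°W

The haversine formula gives a central angle δ ≈ 2.797 rad (160.3°) between the endpoints. The total great-circle distance is δ·R ≈ 2.797 × 6371 ≈ 17822 km, so the target fraction is f = 6000/17822 ≈ 0.337.
Interpolate at f ≈ 0.337 with slerp weights a = sin((1−f)δ)/sin δ ≈ 2.844, b = sin(fδ)/sin δ ≈ 2.396.
p = a·p₁ + b·p₂ ≈ (-0.759, -0.201, 0.619); φ = arcsin(p_z) ≈ 38.27°, λ = atan2(p_y, p_x) ≈ -165.14°.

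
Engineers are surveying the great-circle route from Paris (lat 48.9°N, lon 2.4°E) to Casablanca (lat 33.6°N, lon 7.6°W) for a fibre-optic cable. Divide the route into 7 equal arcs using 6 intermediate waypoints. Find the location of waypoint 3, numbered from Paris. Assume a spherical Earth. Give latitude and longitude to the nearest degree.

Write both endpoints as unit vectors p₁, p₂ with components (cos φ cos λ, cos φ sin λ, sin φ).
The central angle between the endpoints is δ = arccos(p₁·p₂) ≈ 0.297 rad (17.0°).
Interpolate at f = 3/7 with slerp weights a = sin((1−f)δ)/sin δ ≈ 0.577, b = sin(fδ)/sin δ ≈ 0.434.
p = a·p₁ + b·p₂ ≈ (0.737, -0.032, 0.675); φ = arcsin(p_z) ≈ 42.45°, λ = atan2(p_y, p_x) ≈ -2.48°.

≈ lat 42°N, lon 2°W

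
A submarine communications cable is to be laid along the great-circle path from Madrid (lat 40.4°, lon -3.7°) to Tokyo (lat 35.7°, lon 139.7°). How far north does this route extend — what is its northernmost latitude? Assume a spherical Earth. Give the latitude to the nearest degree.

≈ 68°

The great circle lies in the plane with unit normal n̂ = (p₁ × p₂)/|p₁ × p₂|.
Here n̂_z ≈ +0.371; the vertex latitude is φ_max = arccos|n̂_z| ≈ 68.2°.
Check via Clairaut: cos φ_max = |cos φ₁| · sin C = cos(40.4°)·sin(29.2°) ≈ 0.371, again giving ≈ 68.2°.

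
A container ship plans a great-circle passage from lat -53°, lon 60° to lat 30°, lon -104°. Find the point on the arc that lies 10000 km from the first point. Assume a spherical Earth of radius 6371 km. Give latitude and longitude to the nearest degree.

Write both endpoints as unit vectors p₁, p₂ with components (cos φ cos λ, cos φ sin λ, sin φ).
The central angle between the endpoints is δ = arccos(p₁·p₂) ≈ 2.691 rad (154.2°). The total great-circle distance is δ·R ≈ 2.691 × 6371 ≈ 17146 km, so the target fraction is f = 10000/17146 ≈ 0.583.
Interpolate at f ≈ 0.583 with slerp weights a = sin((1−f)δ)/sin δ ≈ 2.070, b = sin(fδ)/sin δ ≈ 2.298.
p = a·p₁ + b·p₂ ≈ (0.141, -0.852, -0.504); φ = arcsin(p_z) ≈ -30.28°, λ = atan2(p_y, p_x) ≈ -80.57°.

≈ lat -30°, lon -81°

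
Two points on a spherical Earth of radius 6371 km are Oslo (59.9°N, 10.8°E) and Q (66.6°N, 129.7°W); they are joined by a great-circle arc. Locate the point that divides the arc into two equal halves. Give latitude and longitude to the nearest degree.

≈ (80°N, 42°W)

Write both endpoints as unit vectors p₁, p₂ with components (cos φ cos λ, cos φ sin λ, sin φ).
The central angle between the endpoints is δ = arccos(p₁·p₂) ≈ 0.876 rad (50.2°).
Interpolate at f = 1/2 with slerp weights a = sin((1−f)δ)/sin δ ≈ 0.552, b = sin(fδ)/sin δ ≈ 0.552.
p = a·p₁ + b·p₂ ≈ (0.132, -0.117, 0.984); φ = arcsin(p_z) ≈ 79.85°, λ = atan2(p_y, p_x) ≈ -41.53°.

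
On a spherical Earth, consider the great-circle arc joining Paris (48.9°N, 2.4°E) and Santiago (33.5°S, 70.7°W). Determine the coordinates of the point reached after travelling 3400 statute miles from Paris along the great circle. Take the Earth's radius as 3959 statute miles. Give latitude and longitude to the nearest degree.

≈ 12°N, 37°W

The haversine formula gives a central angle δ ≈ 1.830 rad (104.9°) between the endpoints. The total great-circle distance is δ·R ≈ 1.830 × 3959 ≈ 7246 mi, so the target fraction is f = 3400/7246 ≈ 0.469.
Interpolate at f ≈ 0.469 with slerp weights a = sin((1−f)δ)/sin δ ≈ 0.854, b = sin(fδ)/sin δ ≈ 0.783.
p = a·p₁ + b·p₂ ≈ (0.777, -0.593, 0.211); φ = arcsin(p_z) ≈ 12.21°, λ = atan2(p_y, p_x) ≈ -37.35°.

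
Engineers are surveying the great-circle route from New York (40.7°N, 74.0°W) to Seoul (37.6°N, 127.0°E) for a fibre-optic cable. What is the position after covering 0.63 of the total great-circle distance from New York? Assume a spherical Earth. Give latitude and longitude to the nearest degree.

Convert each endpoint to a unit vector on the sphere (x = cos φ cos λ, y = cos φ sin λ, z = sin φ).
The central angle between the endpoints is δ = arccos(p₁·p₂) ≈ 1.734 rad (99.4°).
Interpolate at f = 0.63 with slerp weights a = sin((1−f)δ)/sin δ ≈ 0.607, b = sin(fδ)/sin δ ≈ 0.900.
p = a·p₁ + b·p₂ ≈ (-0.302, 0.127, 0.945); φ = arcsin(p_z) ≈ 70.85°, λ = atan2(p_y, p_x) ≈ 157.17°.

≈ (71°N, 157°E)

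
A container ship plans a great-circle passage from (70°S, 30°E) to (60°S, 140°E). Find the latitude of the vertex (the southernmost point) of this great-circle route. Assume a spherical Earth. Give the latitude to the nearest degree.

The great circle lies in the plane with unit normal n̂ = (p₁ × p₂)/|p₁ × p₂|.
Here n̂_z ≈ +0.245; the vertex latitude is φ_max = arccos|n̂_z| ≈ 75.8°.
Check via Clairaut: cos φ_max = |cos φ₁| · sin C = cos(70.0°)·sin(134.2°) ≈ 0.245, again giving ≈ 75.8°.

≈ 76°S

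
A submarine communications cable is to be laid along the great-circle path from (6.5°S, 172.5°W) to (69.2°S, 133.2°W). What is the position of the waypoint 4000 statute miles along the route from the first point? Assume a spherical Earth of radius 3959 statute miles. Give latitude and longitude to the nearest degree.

≈ (61°S, 147°W)

From cos δ = sin φ₁ sin φ₂ + cos φ₁ cos φ₂ cos Δλ, the central angle is δ ≈ 1.182 rad (67.7°). The total great-circle distance is δ·R ≈ 1.182 × 3959 ≈ 4680 mi, so the target fraction is f = 4000/4680 ≈ 0.855.
Interpolate at f ≈ 0.855 with slerp weights a = sin((1−f)δ)/sin δ ≈ 0.185, b = sin(fδ)/sin δ ≈ 0.915.
p = a·p₁ + b·p₂ ≈ (-0.405, -0.261, -0.877); φ = arcsin(p_z) ≈ -61.23°, λ = atan2(p_y, p_x) ≈ -147.18°.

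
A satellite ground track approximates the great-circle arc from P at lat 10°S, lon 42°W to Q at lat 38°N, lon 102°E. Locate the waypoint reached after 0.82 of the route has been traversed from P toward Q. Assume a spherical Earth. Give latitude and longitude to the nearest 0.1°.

The haversine formula gives a central angle δ ≈ 2.396 rad (137.3°) between the endpoints.
Interpolate at f = 0.82 with slerp weights a = sin((1−f)δ)/sin δ ≈ 0.616, b = sin(fδ)/sin δ ≈ 1.361.
p = a·p₁ + b·p₂ ≈ (0.228, 0.643, 0.731); φ = arcsin(p_z) ≈ 46.97°, λ = atan2(p_y, p_x) ≈ 70.48°.

≈ lat 47.0°N, lon 70.5°E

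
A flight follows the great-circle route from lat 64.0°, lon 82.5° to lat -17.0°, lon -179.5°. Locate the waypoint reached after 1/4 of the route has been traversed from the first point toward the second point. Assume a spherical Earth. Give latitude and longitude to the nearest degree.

Write both endpoints as unit vectors p₁, p₂ with components (cos φ cos λ, cos φ sin λ, sin φ).
The central angle between the endpoints is δ = arccos(p₁·p₂) ≈ 1.898 rad (108.7°).
Interpolate at f = 1/4 with slerp weights a = sin((1−f)δ)/sin δ ≈ 1.044, b = sin(fδ)/sin δ ≈ 0.482.
p = a·p₁ + b·p₂ ≈ (-0.402, 0.450, 0.798); φ = arcsin(p_z) ≈ 52.91°, λ = atan2(p_y, p_x) ≈ 131.75°.

≈ lat 53°, lon 132°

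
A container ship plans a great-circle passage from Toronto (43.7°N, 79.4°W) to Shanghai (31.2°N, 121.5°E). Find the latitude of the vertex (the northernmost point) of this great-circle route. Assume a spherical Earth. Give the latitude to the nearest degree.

≈ 77°N

The great circle lies in the plane with unit normal n̂ = (p₁ × p₂)/|p₁ × p₂|.
Here n̂_z ≈ -0.226; the vertex latitude is φ_max = arccos|n̂_z| ≈ 76.9°.
Check via Clairaut: cos φ_max = |cos φ₁| · sin C = cos(43.7°)·sin(18.2°) ≈ 0.226, again giving ≈ 76.9°.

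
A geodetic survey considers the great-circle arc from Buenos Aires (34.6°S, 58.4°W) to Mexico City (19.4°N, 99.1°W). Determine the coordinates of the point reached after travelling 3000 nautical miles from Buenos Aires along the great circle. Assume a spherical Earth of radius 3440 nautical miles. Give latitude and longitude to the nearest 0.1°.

≈ 5.9°N, 89.5°W

From cos δ = sin φ₁ sin φ₂ + cos φ₁ cos φ₂ cos Δλ, the central angle is δ ≈ 1.159 rad (66.4°). The total great-circle distance is δ·R ≈ 1.159 × 3440 ≈ 3988 nmi, so the target fraction is f = 3000/3988 ≈ 0.752.
Interpolate at f ≈ 0.752 with slerp weights a = sin((1−f)δ)/sin δ ≈ 0.309, b = sin(fδ)/sin δ ≈ 0.835.
p = a·p₁ + b·p₂ ≈ (0.009, -0.995, 0.102); φ = arcsin(p_z) ≈ 5.85°, λ = atan2(p_y, p_x) ≈ -89.50°.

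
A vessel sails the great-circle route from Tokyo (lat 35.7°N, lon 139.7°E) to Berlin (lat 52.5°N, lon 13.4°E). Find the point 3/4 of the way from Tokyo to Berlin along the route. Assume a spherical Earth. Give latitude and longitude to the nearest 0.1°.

≈ lat 64.3°N, lon 45.1°E

Write both endpoints as unit vectors p₁, p₂ with components (cos φ cos λ, cos φ sin λ, sin φ).
The central angle between the endpoints is δ = arccos(p₁·p₂) ≈ 1.400 rad (80.2°).
Interpolate at f = 3/4 with slerp weights a = sin((1−f)δ)/sin δ ≈ 0.348, b = sin(fδ)/sin δ ≈ 0.880.
p = a·p₁ + b·p₂ ≈ (0.306, 0.307, 0.901); φ = arcsin(p_z) ≈ 64.33°, λ = atan2(p_y, p_x) ≈ 45.11°.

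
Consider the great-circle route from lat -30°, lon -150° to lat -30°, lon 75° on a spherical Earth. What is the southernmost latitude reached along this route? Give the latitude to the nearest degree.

The great circle lies in the plane with unit normal n̂ = (p₁ × p₂)/|p₁ × p₂|.
Here n̂_z ≈ -0.552; the vertex latitude is φ_max = arccos|n̂_z| ≈ 56.5°.
Check via Clairaut: cos φ_max = |cos φ₁| · sin C = cos(30.0°)·sin(140.4°) ≈ 0.552, again giving ≈ 56.5°.

≈ -56°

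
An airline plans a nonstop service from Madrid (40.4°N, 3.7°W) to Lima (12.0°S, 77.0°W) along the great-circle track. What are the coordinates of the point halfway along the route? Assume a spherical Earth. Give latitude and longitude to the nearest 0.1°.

Convert each endpoint to a unit vector on the sphere (x = cos φ cos λ, y = cos φ sin λ, z = sin φ).
The central angle between the endpoints is δ = arccos(p₁·p₂) ≈ 1.491 rad (85.5°).
Interpolate at f = 1/2 with slerp weights a = sin((1−f)δ)/sin δ ≈ 0.681, b = sin(fδ)/sin δ ≈ 0.681.
p = a·p₁ + b·p₂ ≈ (0.667, -0.682, 0.300); φ = arcsin(p_z) ≈ 17.43°, λ = atan2(p_y, p_x) ≈ -45.64°.

≈ 17.4°N, 45.6°W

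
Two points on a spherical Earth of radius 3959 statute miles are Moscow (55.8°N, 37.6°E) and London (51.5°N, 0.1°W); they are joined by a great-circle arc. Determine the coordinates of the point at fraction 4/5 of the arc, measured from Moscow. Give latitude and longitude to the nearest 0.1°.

Convert each endpoint to a unit vector on the sphere (x = cos φ cos λ, y = cos φ sin λ, z = sin φ).
The central angle between the endpoints is δ = arccos(p₁·p₂) ≈ 0.392 rad (22.5°).
Interpolate at f = 4/5 with slerp weights a = sin((1−f)δ)/sin δ ≈ 0.205, b = sin(fδ)/sin δ ≈ 0.807.
p = a·p₁ + b·p₂ ≈ (0.594, 0.069, 0.801); φ = arcsin(p_z) ≈ 53.27°, λ = atan2(p_y, p_x) ≈ 6.67°.

≈ 53.3°N, 6.7°E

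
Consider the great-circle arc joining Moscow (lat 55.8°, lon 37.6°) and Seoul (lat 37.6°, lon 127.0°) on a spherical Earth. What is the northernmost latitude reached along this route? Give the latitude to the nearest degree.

The great circle lies in the plane with unit normal n̂ = (p₁ × p₂)/|p₁ × p₂|.
Here n̂_z ≈ +0.517; the vertex latitude is φ_max = arccos|n̂_z| ≈ 58.8°.
Check via Clairaut: cos φ_max = |cos φ₁| · sin C = cos(55.8°)·sin(67.0°) ≈ 0.517, again giving ≈ 58.8°.

≈ 59°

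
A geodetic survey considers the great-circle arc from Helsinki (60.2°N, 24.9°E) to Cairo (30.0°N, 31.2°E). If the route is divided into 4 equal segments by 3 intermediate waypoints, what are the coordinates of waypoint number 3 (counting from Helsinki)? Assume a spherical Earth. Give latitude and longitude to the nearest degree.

Write both endpoints as unit vectors p₁, p₂ with components (cos φ cos λ, cos φ sin λ, sin φ).
The central angle between the endpoints is δ = arccos(p₁·p₂) ≈ 0.532 rad (30.5°).
Interpolate at f = 3/4 with slerp weights a = sin((1−f)δ)/sin δ ≈ 0.261, b = sin(fδ)/sin δ ≈ 0.766.
p = a·p₁ + b·p₂ ≈ (0.685, 0.398, 0.610); φ = arcsin(p_z) ≈ 37.58°, λ = atan2(p_y, p_x) ≈ 30.17°.

≈ 38°N, 30°E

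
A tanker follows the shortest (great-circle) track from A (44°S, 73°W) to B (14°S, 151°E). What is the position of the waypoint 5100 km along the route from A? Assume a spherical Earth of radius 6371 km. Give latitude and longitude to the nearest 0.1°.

≈ (57.6°S, 146.5°W)

The haversine formula gives a central angle δ ≈ 1.911 rad (109.5°) between the endpoints. The total great-circle distance is δ·R ≈ 1.911 × 6371 ≈ 12177 km, so the target fraction is f = 5100/12177 ≈ 0.419.
Interpolate at f ≈ 0.419 with slerp weights a = sin((1−f)δ)/sin δ ≈ 0.951, b = sin(fδ)/sin δ ≈ 0.761.
p = a·p₁ + b·p₂ ≈ (-0.446, -0.296, -0.845); φ = arcsin(p_z) ≈ -57.63°, λ = atan2(p_y, p_x) ≈ -146.46°.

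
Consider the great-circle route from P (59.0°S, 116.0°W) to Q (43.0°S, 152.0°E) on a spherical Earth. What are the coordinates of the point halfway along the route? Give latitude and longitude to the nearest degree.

≈ (60°S, 172°W)

Convert each endpoint to a unit vector on the sphere (x = cos φ cos λ, y = cos φ sin λ, z = sin φ).
The central angle between the endpoints is δ = arccos(p₁·p₂) ≈ 0.963 rad (55.1°).
Interpolate at f = 1/2 with slerp weights a = sin((1−f)δ)/sin δ ≈ 0.564, b = sin(fδ)/sin δ ≈ 0.564.
p = a·p₁ + b·p₂ ≈ (-0.492, -0.067, -0.868); φ = arcsin(p_z) ≈ -60.25°, λ = atan2(p_y, p_x) ≈ -172.19°.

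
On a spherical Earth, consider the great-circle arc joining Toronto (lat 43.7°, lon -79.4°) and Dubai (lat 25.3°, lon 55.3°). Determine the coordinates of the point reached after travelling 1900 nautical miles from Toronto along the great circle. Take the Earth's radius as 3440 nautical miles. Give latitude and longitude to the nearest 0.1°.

≈ lat 61.2°, lon -34.3°

Convert each endpoint to a unit vector on the sphere (x = cos φ cos λ, y = cos φ sin λ, z = sin φ).
The central angle between the endpoints is δ = arccos(p₁·p₂) ≈ 1.736 rad (99.5°). The total great-circle distance is δ·R ≈ 1.736 × 3440 ≈ 5972 nmi, so the target fraction is f = 1900/5972 ≈ 0.318.
Interpolate at f ≈ 0.318 with slerp weights a = sin((1−f)δ)/sin δ ≈ 0.939, b = sin(fδ)/sin δ ≈ 0.532.
p = a·p₁ + b·p₂ ≈ (0.399, -0.272, 0.876); φ = arcsin(p_z) ≈ 61.15°, λ = atan2(p_y, p_x) ≈ -34.29°.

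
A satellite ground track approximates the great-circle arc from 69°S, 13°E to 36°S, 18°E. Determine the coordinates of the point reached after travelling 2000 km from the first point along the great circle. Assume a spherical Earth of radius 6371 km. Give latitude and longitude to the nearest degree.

≈ 51°S, 17°E

Convert each endpoint to a unit vector on the sphere (x = cos φ cos λ, y = cos φ sin λ, z = sin φ).
The central angle between the endpoints is δ = arccos(p₁·p₂) ≈ 0.578 rad (33.1°). The total great-circle distance is δ·R ≈ 0.578 × 6371 ≈ 3682 km, so the target fraction is f = 2000/3682 ≈ 0.543.
Interpolate at f ≈ 0.543 with slerp weights a = sin((1−f)δ)/sin δ ≈ 0.478, b = sin(fδ)/sin δ ≈ 0.565.
p = a·p₁ + b·p₂ ≈ (0.602, 0.180, -0.778); φ = arcsin(p_z) ≈ -51.10°, λ = atan2(p_y, p_x) ≈ 16.64°.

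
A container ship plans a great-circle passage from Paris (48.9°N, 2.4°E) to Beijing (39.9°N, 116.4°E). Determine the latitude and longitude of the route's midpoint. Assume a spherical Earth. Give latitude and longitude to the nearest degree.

Write both endpoints as unit vectors p₁, p₂ with components (cos φ cos λ, cos φ sin λ, sin φ).
The central angle between the endpoints is δ = arccos(p₁·p₂) ≈ 1.289 rad (73.8°).
Interpolate at f = 1/2 with slerp weights a = sin((1−f)δ)/sin δ ≈ 0.625, b = sin(fδ)/sin δ ≈ 0.625.
p = a·p₁ + b·p₂ ≈ (0.197, 0.447, 0.872); φ = arcsin(p_z) ≈ 60.75°, λ = atan2(p_y, p_x) ≈ 66.17°.

≈ 61°N, 66°E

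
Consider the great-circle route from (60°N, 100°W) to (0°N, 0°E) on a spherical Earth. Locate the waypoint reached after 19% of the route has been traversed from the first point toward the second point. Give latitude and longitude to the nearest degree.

≈ (58°N, 65°W)

Convert each endpoint to a unit vector on the sphere (x = cos φ cos λ, y = cos φ sin λ, z = sin φ).
The central angle between the endpoints is δ = arccos(p₁·p₂) ≈ 1.658 rad (95.0°).
Interpolate at f = 0.19 with slerp weights a = sin((1−f)δ)/sin δ ≈ 0.978, b = sin(fδ)/sin δ ≈ 0.311.
p = a·p₁ + b·p₂ ≈ (0.226, -0.481, 0.847); φ = arcsin(p_z) ≈ 57.87°, λ = atan2(p_y, p_x) ≈ -64.85°.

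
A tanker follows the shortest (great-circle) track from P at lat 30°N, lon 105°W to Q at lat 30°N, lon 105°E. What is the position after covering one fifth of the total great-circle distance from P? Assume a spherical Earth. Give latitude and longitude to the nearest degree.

Convert each endpoint to a unit vector on the sphere (x = cos φ cos λ, y = cos φ sin λ, z = sin φ).
The central angle between the endpoints is δ = arccos(p₁·p₂) ≈ 1.982 rad (113.5°).
Interpolate at f = 1/5 with slerp weights a = sin((1−f)δ)/sin δ ≈ 1.091, b = sin(fδ)/sin δ ≈ 0.421.
p = a·p₁ + b·p₂ ≈ (-0.339, -0.560, 0.756); φ = arcsin(p_z) ≈ 49.11°, λ = atan2(p_y, p_x) ≈ -121.17°.

≈ lat 49°N, lon 121°W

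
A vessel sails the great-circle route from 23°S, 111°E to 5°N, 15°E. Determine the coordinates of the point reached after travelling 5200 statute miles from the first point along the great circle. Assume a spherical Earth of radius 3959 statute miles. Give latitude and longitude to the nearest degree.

≈ 4°S, 35°E

Write both endpoints as unit vectors p₁, p₂ with components (cos φ cos λ, cos φ sin λ, sin φ).
The central angle between the endpoints is δ = arccos(p₁·p₂) ≈ 1.701 rad (97.5°). The total great-circle distance is δ·R ≈ 1.701 × 3959 ≈ 6735 mi, so the target fraction is f = 5200/6735 ≈ 0.772.
Interpolate at f ≈ 0.772 with slerp weights a = sin((1−f)δ)/sin δ ≈ 0.381, b = sin(fδ)/sin δ ≈ 0.975.
p = a·p₁ + b·p₂ ≈ (0.813, 0.579, -0.064); φ = arcsin(p_z) ≈ -3.67°, λ = atan2(p_y, p_x) ≈ 35.47°.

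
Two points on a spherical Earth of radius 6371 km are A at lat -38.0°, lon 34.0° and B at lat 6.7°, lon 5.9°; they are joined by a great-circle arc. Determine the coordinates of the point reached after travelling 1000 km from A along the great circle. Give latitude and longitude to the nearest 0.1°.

Convert each endpoint to a unit vector on the sphere (x = cos φ cos λ, y = cos φ sin λ, z = sin φ).
The central angle between the endpoints is δ = arccos(p₁·p₂) ≈ 0.904 rad (51.8°). The total great-circle distance is δ·R ≈ 0.904 × 6371 ≈ 5759 km, so the target fraction is f = 1000/5759 ≈ 0.174.
Interpolate at f ≈ 0.174 with slerp weights a = sin((1−f)δ)/sin δ ≈ 0.865, b = sin(fδ)/sin δ ≈ 0.199.
p = a·p₁ + b·p₂ ≈ (0.761, 0.401, -0.509); φ = arcsin(p_z) ≈ -30.61°, λ = atan2(p_y, p_x) ≈ 27.79°.

≈ lat -30.6°, lon 27.8°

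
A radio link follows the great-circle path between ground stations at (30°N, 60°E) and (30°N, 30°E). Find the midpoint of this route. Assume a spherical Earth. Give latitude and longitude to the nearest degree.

Convert each endpoint to a unit vector on the sphere (x = cos φ cos λ, y = cos φ sin λ, z = sin φ).
The central angle between the endpoints is δ = arccos(p₁·p₂) ≈ 0.452 rad (25.9°).
Interpolate at f = 1/2 with slerp weights a = sin((1−f)δ)/sin δ ≈ 0.513, b = sin(fδ)/sin δ ≈ 0.513.
p = a·p₁ + b·p₂ ≈ (0.607, 0.607, 0.513); φ = arcsin(p_z) ≈ 30.87°, λ = atan2(p_y, p_x) ≈ 45.00°.

≈ (31°N, 45°E)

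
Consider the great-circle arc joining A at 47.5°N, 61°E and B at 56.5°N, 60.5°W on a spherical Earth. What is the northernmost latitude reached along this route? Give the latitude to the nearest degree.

The great circle lies in the plane with unit normal n̂ = (p₁ × p₂)/|p₁ × p₂|.
Here n̂_z ≈ -0.350; the vertex latitude is φ_max = arccos|n̂_z| ≈ 69.5°.

≈ 69°N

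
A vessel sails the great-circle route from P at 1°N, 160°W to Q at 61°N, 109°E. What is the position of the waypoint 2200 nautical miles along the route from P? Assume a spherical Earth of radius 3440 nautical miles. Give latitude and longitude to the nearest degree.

≈ 32°N, 180°E

From cos δ = sin φ₁ sin φ₂ + cos φ₁ cos φ₂ cos Δλ, the central angle is δ ≈ 1.564 rad (89.6°). The total great-circle distance is δ·R ≈ 1.564 × 3440 ≈ 5380 nmi, so the target fraction is f = 2200/5380 ≈ 0.409.
Interpolate at f ≈ 0.409 with slerp weights a = sin((1−f)δ)/sin δ ≈ 0.798, b = sin(fδ)/sin δ ≈ 0.597.
p = a·p₁ + b·p₂ ≈ (-0.844, 0.001, 0.536); φ = arcsin(p_z) ≈ 32.41°, λ = atan2(p_y, p_x) ≈ 179.96°.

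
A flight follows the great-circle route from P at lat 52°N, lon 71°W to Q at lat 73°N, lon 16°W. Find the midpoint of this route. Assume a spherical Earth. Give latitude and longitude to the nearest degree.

≈ lat 65°N, lon 54°W

Write both endpoints as unit vectors p₁, p₂ with components (cos φ cos λ, cos φ sin λ, sin φ).
The central angle between the endpoints is δ = arccos(p₁·p₂) ≈ 0.542 rad (31.0°).
Interpolate at f = 1/2 with slerp weights a = sin((1−f)δ)/sin δ ≈ 0.519, b = sin(fδ)/sin δ ≈ 0.519.
p = a·p₁ + b·p₂ ≈ (0.250, -0.344, 0.905); φ = arcsin(p_z) ≈ 64.84°, λ = atan2(p_y, p_x) ≈ -54.00°.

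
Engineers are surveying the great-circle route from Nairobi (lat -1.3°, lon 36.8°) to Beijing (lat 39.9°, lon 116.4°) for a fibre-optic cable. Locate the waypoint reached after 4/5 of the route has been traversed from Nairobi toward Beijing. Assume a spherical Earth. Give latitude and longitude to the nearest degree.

≈ lat 36°, lon 96°

Write both endpoints as unit vectors p₁, p₂ with components (cos φ cos λ, cos φ sin λ, sin φ).
The central angle between the endpoints is δ = arccos(p₁·p₂) ≈ 1.447 rad (82.9°).
Interpolate at f = 4/5 with slerp weights a = sin((1−f)δ)/sin δ ≈ 0.288, b = sin(fδ)/sin δ ≈ 0.923.
p = a·p₁ + b·p₂ ≈ (-0.085, 0.806, 0.585); φ = arcsin(p_z) ≈ 35.83°, λ = atan2(p_y, p_x) ≈ 95.99°.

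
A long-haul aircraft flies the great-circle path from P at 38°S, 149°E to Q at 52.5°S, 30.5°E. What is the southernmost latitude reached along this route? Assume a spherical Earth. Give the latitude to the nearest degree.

The great circle lies in the plane with unit normal n̂ = (p₁ × p₂)/|p₁ × p₂|.
Here n̂_z ≈ -0.437; the vertex latitude is φ_max = arccos|n̂_z| ≈ 64.1°.
Check via Clairaut: cos φ_max = |cos φ₁| · sin C = cos(38.0°)·sin(146.4°) ≈ 0.437, again giving ≈ 64.1°.

≈ 64°S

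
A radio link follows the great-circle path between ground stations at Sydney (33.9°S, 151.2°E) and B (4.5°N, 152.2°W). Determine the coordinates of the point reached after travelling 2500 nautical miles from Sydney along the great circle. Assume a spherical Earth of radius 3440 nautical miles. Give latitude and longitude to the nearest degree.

≈ (11°S, 171°W)

Write both endpoints as unit vectors p₁, p₂ with components (cos φ cos λ, cos φ sin λ, sin φ).
The central angle between the endpoints is δ = arccos(p₁·p₂) ≈ 1.146 rad (65.7°). The total great-circle distance is δ·R ≈ 1.146 × 3440 ≈ 3944 nmi, so the target fraction is f = 2500/3944 ≈ 0.634.
Interpolate at f ≈ 0.634 with slerp weights a = sin((1−f)δ)/sin δ ≈ 0.447, b = sin(fδ)/sin δ ≈ 0.729.
p = a·p₁ + b·p₂ ≈ (-0.968, -0.160, -0.192); φ = arcsin(p_z) ≈ -11.08°, λ = atan2(p_y, p_x) ≈ -170.60°.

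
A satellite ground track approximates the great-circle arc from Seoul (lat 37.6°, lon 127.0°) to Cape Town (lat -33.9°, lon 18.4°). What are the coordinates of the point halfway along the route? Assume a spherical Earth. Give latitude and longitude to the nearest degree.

≈ lat 3°, lon 71°

Convert each endpoint to a unit vector on the sphere (x = cos φ cos λ, y = cos φ sin λ, z = sin φ).
The central angle between the endpoints is δ = arccos(p₁·p₂) ≈ 2.153 rad (123.4°).
Interpolate at f = 1/2 with slerp weights a = sin((1−f)δ)/sin δ ≈ 1.054, b = sin(fδ)/sin δ ≈ 1.054.
p = a·p₁ + b·p₂ ≈ (0.328, 0.943, 0.055); φ = arcsin(p_z) ≈ 3.17°, λ = atan2(p_y, p_x) ≈ 70.85°.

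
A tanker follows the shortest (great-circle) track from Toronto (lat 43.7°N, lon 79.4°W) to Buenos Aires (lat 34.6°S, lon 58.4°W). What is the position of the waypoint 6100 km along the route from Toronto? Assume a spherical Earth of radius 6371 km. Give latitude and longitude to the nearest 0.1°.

≈ lat 9.6°S, lon 65.0°W

Convert each endpoint to a unit vector on the sphere (x = cos φ cos λ, y = cos φ sin λ, z = sin φ).
The central angle between the endpoints is δ = arccos(p₁·p₂) ≈ 1.407 rad (80.6°). The total great-circle distance is δ·R ≈ 1.407 × 6371 ≈ 8963 km, so the target fraction is f = 6100/8963 ≈ 0.681.
Interpolate at f ≈ 0.681 with slerp weights a = sin((1−f)δ)/sin δ ≈ 0.440, b = sin(fδ)/sin δ ≈ 0.829.
p = a·p₁ + b·p₂ ≈ (0.416, -0.894, -0.166); φ = arcsin(p_z) ≈ -9.58°, λ = atan2(p_y, p_x) ≈ -65.04°.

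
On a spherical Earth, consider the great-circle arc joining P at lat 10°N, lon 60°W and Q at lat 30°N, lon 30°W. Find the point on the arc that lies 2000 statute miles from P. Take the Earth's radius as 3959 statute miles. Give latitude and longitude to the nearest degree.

≈ lat 27°N, lon 35°W

Convert each endpoint to a unit vector on the sphere (x = cos φ cos λ, y = cos φ sin λ, z = sin φ).
The central angle between the endpoints is δ = arccos(p₁·p₂) ≈ 0.600 rad (34.4°). The total great-circle distance is δ·R ≈ 0.600 × 3959 ≈ 2375 mi, so the target fraction is f = 2000/2375 ≈ 0.842.
Interpolate at f ≈ 0.842 with slerp weights a = sin((1−f)δ)/sin δ ≈ 0.167, b = sin(fδ)/sin δ ≈ 0.857.
p = a·p₁ + b·p₂ ≈ (0.725, -0.514, 0.458); φ = arcsin(p_z) ≈ 27.24°, λ = atan2(p_y, p_x) ≈ -35.32°.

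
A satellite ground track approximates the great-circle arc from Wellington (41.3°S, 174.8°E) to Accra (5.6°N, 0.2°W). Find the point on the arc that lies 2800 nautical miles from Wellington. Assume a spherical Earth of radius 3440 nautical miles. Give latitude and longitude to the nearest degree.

Write both endpoints as unit vectors p₁, p₂ with components (cos φ cos λ, cos φ sin λ, sin φ).
The central angle between the endpoints is δ = arccos(p₁·p₂) ≈ 2.514 rad (144.0°). The total great-circle distance is δ·R ≈ 2.514 × 3440 ≈ 8647 nmi, so the target fraction is f = 2800/8647 ≈ 0.324.
Interpolate at f ≈ 0.324 with slerp weights a = sin((1−f)δ)/sin δ ≈ 1.688, b = sin(fδ)/sin δ ≈ 1.238.
p = a·p₁ + b·p₂ ≈ (-0.031, 0.111, -0.993); φ = arcsin(p_z) ≈ -83.40°, λ = atan2(p_y, p_x) ≈ 105.83°.

≈ (83°S, 106°E)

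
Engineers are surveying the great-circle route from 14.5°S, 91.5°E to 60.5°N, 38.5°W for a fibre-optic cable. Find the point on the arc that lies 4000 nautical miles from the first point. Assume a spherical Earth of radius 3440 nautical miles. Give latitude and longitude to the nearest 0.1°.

From cos δ = sin φ₁ sin φ₂ + cos φ₁ cos φ₂ cos Δλ, the central angle is δ ≈ 2.123 rad (121.6°). The total great-circle distance is δ·R ≈ 2.123 × 3440 ≈ 7302 nmi, so the target fraction is f = 4000/7302 ≈ 0.548.
Interpolate at f ≈ 0.548 with slerp weights a = sin((1−f)δ)/sin δ ≈ 0.962, b = sin(fδ)/sin δ ≈ 1.078.
p = a·p₁ + b·p₂ ≈ (0.391, 0.601, 0.697); φ = arcsin(p_z) ≈ 44.22°, λ = atan2(p_y, p_x) ≈ 56.93°.

≈ 44.2°N, 56.9°E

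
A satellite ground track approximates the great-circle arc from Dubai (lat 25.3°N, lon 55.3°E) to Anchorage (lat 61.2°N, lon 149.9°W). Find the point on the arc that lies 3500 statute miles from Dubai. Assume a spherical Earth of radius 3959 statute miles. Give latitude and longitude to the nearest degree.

≈ lat 73°N, lon 88°E

Convert each endpoint to a unit vector on the sphere (x = cos φ cos λ, y = cos φ sin λ, z = sin φ).
The central angle between the endpoints is δ = arccos(p₁·p₂) ≈ 1.590 rad (91.1°). The total great-circle distance is δ·R ≈ 1.590 × 3959 ≈ 6296 mi, so the target fraction is f = 3500/6296 ≈ 0.556.
Interpolate at f ≈ 0.556 with slerp weights a = sin((1−f)δ)/sin δ ≈ 0.649, b = sin(fδ)/sin δ ≈ 0.773.
p = a·p₁ + b·p₂ ≈ (0.012, 0.296, 0.955); φ = arcsin(p_z) ≈ 72.79°, λ = atan2(p_y, p_x) ≈ 87.73°.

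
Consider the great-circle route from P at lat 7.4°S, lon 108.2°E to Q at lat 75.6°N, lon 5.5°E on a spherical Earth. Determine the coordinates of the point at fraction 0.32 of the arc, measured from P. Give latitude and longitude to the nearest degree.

≈ lat 24°N, lon 100°E

The haversine formula gives a central angle δ ≈ 1.751 rad (100.3°) between the endpoints.
Interpolate at f = 0.32 with slerp weights a = sin((1−f)δ)/sin δ ≈ 0.944, b = sin(fδ)/sin δ ≈ 0.540.
p = a·p₁ + b·p₂ ≈ (-0.159, 0.902, 0.402); φ = arcsin(p_z) ≈ 23.68°, λ = atan2(p_y, p_x) ≈ 99.97°.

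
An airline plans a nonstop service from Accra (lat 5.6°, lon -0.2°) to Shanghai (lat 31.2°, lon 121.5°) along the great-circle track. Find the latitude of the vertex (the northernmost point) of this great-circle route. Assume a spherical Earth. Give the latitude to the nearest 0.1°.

The great circle lies in the plane with unit normal n̂ = (p₁ × p₂)/|p₁ × p₂|.
Here n̂_z ≈ +0.789; the vertex latitude is φ_max = arccos|n̂_z| ≈ 37.9°.

≈ 37.9°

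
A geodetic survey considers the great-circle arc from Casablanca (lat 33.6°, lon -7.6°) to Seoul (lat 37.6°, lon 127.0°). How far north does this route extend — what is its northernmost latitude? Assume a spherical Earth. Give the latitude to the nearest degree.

The great circle lies in the plane with unit normal n̂ = (p₁ × p₂)/|p₁ × p₂|.
Here n̂_z ≈ +0.474; the vertex latitude is φ_max = arccos|n̂_z| ≈ 61.7°.
Check via Clairaut: cos φ_max = |cos φ₁| · sin C = cos(33.6°)·sin(34.7°) ≈ 0.474, again giving ≈ 61.7°.

≈ 62°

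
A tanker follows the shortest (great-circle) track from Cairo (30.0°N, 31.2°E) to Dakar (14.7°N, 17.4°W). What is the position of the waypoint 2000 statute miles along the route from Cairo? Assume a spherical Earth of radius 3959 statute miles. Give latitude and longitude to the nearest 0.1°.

Convert each endpoint to a unit vector on the sphere (x = cos φ cos λ, y = cos φ sin λ, z = sin φ).
The central angle between the endpoints is δ = arccos(p₁·p₂) ≈ 0.822 rad (47.1°). The total great-circle distance is δ·R ≈ 0.822 × 3959 ≈ 3254 mi, so the target fraction is f = 2000/3254 ≈ 0.615.
Interpolate at f ≈ 0.615 with slerp weights a = sin((1−f)δ)/sin δ ≈ 0.425, b = sin(fδ)/sin δ ≈ 0.661.
p = a·p₁ + b·p₂ ≈ (0.925, -0.000, 0.380); φ = arcsin(p_z) ≈ 22.35°, λ = atan2(p_y, p_x) ≈ -0.02°.

≈ 22.4°N, 0.0°E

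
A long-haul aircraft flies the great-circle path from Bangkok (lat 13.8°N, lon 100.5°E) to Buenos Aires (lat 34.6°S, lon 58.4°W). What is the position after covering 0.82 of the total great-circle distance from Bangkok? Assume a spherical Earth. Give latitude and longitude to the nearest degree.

≈ lat 49°S, lon 27°W

Write both endpoints as unit vectors p₁, p₂ with components (cos φ cos λ, cos φ sin λ, sin φ).
The central angle between the endpoints is δ = arccos(p₁·p₂) ≈ 2.649 rad (151.8°).
Interpolate at f = 0.82 with slerp weights a = sin((1−f)δ)/sin δ ≈ 0.971, b = sin(fδ)/sin δ ≈ 1.744.
p = a·p₁ + b·p₂ ≈ (0.580, -0.296, -0.759); φ = arcsin(p_z) ≈ -49.36°, λ = atan2(p_y, p_x) ≈ -26.99°.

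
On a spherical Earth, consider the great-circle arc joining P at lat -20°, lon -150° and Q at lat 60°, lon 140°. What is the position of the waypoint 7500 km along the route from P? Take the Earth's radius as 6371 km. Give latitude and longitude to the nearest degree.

≈ lat 39°, lon 176°

From cos δ = sin φ₁ sin φ₂ + cos φ₁ cos φ₂ cos Δλ, the central angle is δ ≈ 1.707 rad (97.8°). The total great-circle distance is δ·R ≈ 1.707 × 6371 ≈ 10873 km, so the target fraction is f = 7500/10873 ≈ 0.690.
Interpolate at f ≈ 0.690 with slerp weights a = sin((1−f)δ)/sin δ ≈ 0.510, b = sin(fδ)/sin δ ≈ 0.932.
p = a·p₁ + b·p₂ ≈ (-0.772, 0.060, 0.633); φ = arcsin(p_z) ≈ 39.26°, λ = atan2(p_y, p_x) ≈ 175.55°.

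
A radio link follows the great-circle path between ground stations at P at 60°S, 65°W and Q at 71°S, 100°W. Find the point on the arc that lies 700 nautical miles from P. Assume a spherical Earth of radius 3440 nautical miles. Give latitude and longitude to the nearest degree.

≈ 68°S, 84°W

The haversine formula gives a central angle δ ≈ 0.310 rad (17.8°) between the endpoints. The total great-circle distance is δ·R ≈ 0.310 × 3440 ≈ 1068 nmi, so the target fraction is f = 700/1068 ≈ 0.655.
Interpolate at f ≈ 0.655 with slerp weights a = sin((1−f)δ)/sin δ ≈ 0.350, b = sin(fδ)/sin δ ≈ 0.661.
p = a·p₁ + b·p₂ ≈ (0.036, -0.370, -0.928); φ = arcsin(p_z) ≈ -68.14°, λ = atan2(p_y, p_x) ≈ -84.38°.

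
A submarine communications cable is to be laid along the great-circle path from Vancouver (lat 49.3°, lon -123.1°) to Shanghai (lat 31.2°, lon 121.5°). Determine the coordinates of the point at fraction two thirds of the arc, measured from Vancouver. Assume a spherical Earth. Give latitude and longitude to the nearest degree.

Write both endpoints as unit vectors p₁, p₂ with components (cos φ cos λ, cos φ sin λ, sin φ).
The central angle between the endpoints is δ = arccos(p₁·p₂) ≈ 1.417 rad (81.2°).
Interpolate at f = 2/3 with slerp weights a = sin((1−f)δ)/sin δ ≈ 0.460, b = sin(fδ)/sin δ ≈ 0.820.
p = a·p₁ + b·p₂ ≈ (-0.530, 0.347, 0.774); φ = arcsin(p_z) ≈ 50.69°, λ = atan2(p_y, p_x) ≈ 146.84°.

≈ lat 51°, lon 147°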